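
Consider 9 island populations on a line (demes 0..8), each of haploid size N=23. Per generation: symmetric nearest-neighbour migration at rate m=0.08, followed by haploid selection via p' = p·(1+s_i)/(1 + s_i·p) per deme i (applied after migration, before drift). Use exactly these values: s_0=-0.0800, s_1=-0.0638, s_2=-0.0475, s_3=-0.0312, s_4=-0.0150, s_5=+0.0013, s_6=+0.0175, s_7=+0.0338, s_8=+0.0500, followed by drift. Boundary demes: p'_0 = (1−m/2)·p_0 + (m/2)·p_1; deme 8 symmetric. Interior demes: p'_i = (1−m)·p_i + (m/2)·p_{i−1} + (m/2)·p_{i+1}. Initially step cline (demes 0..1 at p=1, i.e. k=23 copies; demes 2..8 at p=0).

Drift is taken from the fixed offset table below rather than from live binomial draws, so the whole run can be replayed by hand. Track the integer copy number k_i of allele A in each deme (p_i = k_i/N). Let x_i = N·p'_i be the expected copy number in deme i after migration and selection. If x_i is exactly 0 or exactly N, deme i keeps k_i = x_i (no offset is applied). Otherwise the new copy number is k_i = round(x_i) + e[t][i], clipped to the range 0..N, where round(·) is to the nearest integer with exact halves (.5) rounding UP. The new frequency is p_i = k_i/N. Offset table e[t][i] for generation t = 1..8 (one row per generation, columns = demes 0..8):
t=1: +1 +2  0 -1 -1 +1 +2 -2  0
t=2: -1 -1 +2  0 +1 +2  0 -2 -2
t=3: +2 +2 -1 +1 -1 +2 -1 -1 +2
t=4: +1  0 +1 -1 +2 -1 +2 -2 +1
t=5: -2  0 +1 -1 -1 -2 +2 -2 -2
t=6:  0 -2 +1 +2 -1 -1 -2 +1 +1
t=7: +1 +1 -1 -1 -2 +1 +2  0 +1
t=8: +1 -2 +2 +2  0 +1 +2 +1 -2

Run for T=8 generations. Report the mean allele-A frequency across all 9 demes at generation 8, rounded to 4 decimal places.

t=0: k=[23 23 0 0 0 0 0 0 0]
t=1: x=[23.0000 22.0200 0.8780 0.0000 0.0000 0.0000 0.0000 0.0000 0.0000] k=[23 23 1 0 0 0 0 0 0]
t=2: x=[23.0000 22.0625 1.7593 0.0388 0.0000 0.0000 0.0000 0.0000 0.0000] k=[23 21 4 0 0 0 0 0 0]
t=3: x=[22.9131 20.2440 4.3459 0.1550 0.0000 0.0000 0.0000 0.0000 0.0000] k=[23 22 3 1 0 0 0 0 0]
t=4: x=[22.9565 21.1721 3.5320 1.0090 0.0394 0.0000 0.0000 0.0000 0.0000] k=[23 21 5 0 2 0 0 0 0]
t=5: x=[22.9131 20.2861 5.2405 0.2714 1.8146 0.0801 0.0000 0.0000 0.0000] k=[21 20 6 0 1 0 0 0 0]
t=6: x=[20.7996 19.2789 6.0994 0.2714 0.9067 0.0401 0.0000 0.0000 0.0000] k=[21 17 7 2 0 0 0 0 0]
t=7: x=[20.6712 16.4558 6.9615 2.0598 0.0788 0.0000 0.0000 0.0000 0.0000] k=[22 17 6 1 0 0 0 0 0]
t=8: x=[21.7015 16.4558 6.0212 1.1256 0.0394 0.0000 0.0000 0.0000 0.0000] k=[23 14 8 3 0 0 0 0 0]

0.2319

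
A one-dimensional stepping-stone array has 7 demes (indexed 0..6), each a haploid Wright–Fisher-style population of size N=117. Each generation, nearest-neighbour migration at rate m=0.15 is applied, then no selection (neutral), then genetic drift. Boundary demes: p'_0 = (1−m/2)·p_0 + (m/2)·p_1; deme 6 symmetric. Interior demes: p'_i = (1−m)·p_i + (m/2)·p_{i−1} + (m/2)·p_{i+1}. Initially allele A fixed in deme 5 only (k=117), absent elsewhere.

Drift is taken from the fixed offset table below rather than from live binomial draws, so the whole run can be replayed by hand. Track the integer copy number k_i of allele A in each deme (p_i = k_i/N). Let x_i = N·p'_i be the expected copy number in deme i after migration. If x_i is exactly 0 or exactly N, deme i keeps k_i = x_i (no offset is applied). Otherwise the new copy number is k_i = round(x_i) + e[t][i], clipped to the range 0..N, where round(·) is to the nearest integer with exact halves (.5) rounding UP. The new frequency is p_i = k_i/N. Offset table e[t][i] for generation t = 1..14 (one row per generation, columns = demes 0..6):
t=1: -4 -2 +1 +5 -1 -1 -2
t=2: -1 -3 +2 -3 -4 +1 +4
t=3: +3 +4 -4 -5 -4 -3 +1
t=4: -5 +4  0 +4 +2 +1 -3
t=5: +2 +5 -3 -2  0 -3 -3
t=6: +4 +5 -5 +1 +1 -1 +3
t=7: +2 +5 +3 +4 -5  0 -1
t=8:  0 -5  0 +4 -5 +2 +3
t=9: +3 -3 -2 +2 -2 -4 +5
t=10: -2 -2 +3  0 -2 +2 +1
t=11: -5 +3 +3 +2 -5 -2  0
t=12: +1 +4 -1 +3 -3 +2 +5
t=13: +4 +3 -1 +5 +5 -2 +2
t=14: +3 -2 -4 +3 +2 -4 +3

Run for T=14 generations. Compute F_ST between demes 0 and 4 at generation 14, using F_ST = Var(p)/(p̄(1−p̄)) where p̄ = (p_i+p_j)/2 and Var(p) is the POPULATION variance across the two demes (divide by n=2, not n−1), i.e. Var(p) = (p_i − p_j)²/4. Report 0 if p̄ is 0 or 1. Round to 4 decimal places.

t=0: k=[0 0 0 0 0 117 0]
t=1: x=[0.0000 0.0000 0.0000 0.0000 8.7750 99.4500 8.7750] k=[0 0 0 0 8 98 7]
t=2: x=[0.0000 0.0000 0.0000 0.6000 14.1500 84.4250 13.8250] k=[0 0 0 0 10 85 18]
t=3: x=[0.0000 0.0000 0.0000 0.7500 14.8750 74.3500 23.0250] k=[0 0 0 0 11 71 24]
t=4: x=[0.0000 0.0000 0.0000 0.8250 14.6750 62.9750 27.5250] k=[0 0 0 5 17 64 25]
t=5: x=[0.0000 0.0000 0.3750 5.5250 19.6250 57.5500 27.9250] k=[0 0 0 4 20 55 25]
t=6: x=[0.0000 0.0000 0.3000 4.9000 21.4250 50.1250 27.2500] k=[0 0 0 6 22 49 30]
t=7: x=[0.0000 0.0000 0.4500 6.7500 22.8250 45.5500 31.4250] k=[0 0 3 11 18 46 30]
t=8: x=[0.0000 0.2250 3.3750 10.9250 19.5750 42.7000 31.2000] k=[0 0 3 15 15 45 34]
t=9: x=[0.0000 0.2250 3.6750 14.1000 17.2500 41.9250 34.8250] k=[0 0 2 16 15 38 40]
t=10: x=[0.0000 0.1500 2.9000 14.8750 16.8000 36.4250 39.8500] k=[0 0 6 15 15 38 41]
t=11: x=[0.0000 0.4500 6.2250 14.3250 16.7250 36.5000 40.7750] k=[0 3 9 16 12 35 41]
t=12: x=[0.2250 3.2250 9.0750 15.1750 14.0250 33.7250 40.5500] k=[1 7 8 18 11 36 46]
t=13: x=[1.4500 6.6250 8.6750 16.7250 13.4000 34.8750 45.2500] k=[5 10 8 22 18 33 47]
t=14: x=[5.3750 9.4750 9.2000 20.6500 19.4250 32.9250 45.9500] k=[8 7 5 24 21 29 49]

0.0284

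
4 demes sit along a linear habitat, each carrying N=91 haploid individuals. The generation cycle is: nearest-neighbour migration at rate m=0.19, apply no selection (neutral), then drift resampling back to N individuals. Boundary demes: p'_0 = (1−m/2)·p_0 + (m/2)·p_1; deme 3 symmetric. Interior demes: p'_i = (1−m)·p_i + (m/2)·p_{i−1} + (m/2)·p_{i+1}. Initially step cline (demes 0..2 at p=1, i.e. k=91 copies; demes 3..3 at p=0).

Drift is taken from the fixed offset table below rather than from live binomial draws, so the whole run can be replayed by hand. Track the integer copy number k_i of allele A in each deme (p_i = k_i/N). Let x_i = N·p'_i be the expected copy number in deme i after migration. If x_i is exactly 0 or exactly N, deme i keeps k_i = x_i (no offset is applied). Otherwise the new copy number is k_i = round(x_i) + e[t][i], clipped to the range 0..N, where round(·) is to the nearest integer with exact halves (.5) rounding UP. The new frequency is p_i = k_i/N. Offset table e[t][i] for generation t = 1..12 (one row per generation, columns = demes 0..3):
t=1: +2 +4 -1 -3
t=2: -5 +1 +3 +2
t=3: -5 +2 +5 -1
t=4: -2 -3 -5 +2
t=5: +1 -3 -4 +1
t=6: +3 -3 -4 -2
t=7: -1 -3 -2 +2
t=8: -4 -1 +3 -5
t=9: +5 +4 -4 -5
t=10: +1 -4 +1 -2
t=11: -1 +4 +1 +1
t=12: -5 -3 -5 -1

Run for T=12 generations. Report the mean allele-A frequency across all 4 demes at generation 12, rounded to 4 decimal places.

0.6593

t=0: k=[91 91 91 0]
t=1: x=[91.0000 91.0000 82.3550 8.6450] k=[91 91 81 6]
t=2: x=[91.0000 90.0500 74.8250 13.1250] k=[91 91 78 15]
t=3: x=[91.0000 89.7650 73.2500 20.9850] k=[91 91 78 20]
t=4: x=[91.0000 89.7650 73.7250 25.5100] k=[91 87 69 28]
t=5: x=[90.6200 85.6700 66.8150 31.8950] k=[91 83 63 33]
t=6: x=[90.2400 81.8600 62.0500 35.8500] k=[91 79 58 34]
t=7: x=[89.8600 78.1450 57.7150 36.2800] k=[89 75 56 38]
t=8: x=[87.6700 74.5250 56.0950 39.7100] k=[84 74 59 35]
t=9: x=[83.0500 73.5250 58.1450 37.2800] k=[88 78 54 32]
t=10: x=[87.0500 76.6700 54.1900 34.0900] k=[88 73 55 32]
t=11: x=[86.5750 72.7150 54.5250 34.1850] k=[86 77 56 35]
t=12: x=[85.1450 75.8600 56.0000 36.9950] k=[80 73 51 36]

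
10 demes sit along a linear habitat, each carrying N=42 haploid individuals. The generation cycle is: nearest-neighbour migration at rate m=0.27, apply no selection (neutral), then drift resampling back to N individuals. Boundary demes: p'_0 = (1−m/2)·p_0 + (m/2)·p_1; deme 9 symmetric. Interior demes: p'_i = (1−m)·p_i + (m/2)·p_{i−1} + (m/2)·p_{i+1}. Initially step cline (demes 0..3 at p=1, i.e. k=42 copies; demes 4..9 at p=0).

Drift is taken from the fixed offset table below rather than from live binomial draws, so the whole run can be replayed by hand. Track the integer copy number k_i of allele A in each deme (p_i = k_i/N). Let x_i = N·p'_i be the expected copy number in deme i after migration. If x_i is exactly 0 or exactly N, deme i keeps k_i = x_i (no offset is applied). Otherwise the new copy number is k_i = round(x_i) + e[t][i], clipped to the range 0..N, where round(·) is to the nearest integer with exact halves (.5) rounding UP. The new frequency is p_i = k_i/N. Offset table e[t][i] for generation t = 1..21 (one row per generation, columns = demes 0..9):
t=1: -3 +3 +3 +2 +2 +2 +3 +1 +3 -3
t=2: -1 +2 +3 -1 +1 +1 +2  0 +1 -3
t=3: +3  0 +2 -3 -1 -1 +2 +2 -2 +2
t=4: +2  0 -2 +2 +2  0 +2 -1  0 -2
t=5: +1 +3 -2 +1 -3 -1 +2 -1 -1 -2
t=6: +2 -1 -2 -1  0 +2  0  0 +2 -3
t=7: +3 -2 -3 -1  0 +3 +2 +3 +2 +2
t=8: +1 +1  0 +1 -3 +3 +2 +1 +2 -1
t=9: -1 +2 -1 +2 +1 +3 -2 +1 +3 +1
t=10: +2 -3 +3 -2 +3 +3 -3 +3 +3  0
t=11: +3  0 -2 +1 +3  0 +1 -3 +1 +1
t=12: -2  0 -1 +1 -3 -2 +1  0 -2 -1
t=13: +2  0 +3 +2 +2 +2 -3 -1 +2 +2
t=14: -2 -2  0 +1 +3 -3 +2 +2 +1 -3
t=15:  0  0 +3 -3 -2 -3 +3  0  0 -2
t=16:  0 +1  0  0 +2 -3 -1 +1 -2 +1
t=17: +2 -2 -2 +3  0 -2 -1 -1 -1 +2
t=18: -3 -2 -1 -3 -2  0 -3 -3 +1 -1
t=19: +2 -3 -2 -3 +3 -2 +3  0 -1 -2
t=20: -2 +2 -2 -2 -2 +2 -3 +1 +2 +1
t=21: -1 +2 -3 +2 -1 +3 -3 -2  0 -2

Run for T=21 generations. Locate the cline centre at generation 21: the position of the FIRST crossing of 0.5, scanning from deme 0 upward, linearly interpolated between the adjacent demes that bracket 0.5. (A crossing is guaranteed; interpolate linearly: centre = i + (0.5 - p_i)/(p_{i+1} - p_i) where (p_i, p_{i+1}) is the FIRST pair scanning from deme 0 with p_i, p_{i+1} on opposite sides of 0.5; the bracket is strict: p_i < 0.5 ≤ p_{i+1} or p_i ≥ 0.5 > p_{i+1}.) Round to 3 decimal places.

t=0: k=[42 42 42 42 0 0 0 0 0 0]
t=1: x=[42.0000 42.0000 42.0000 36.3300 5.6700 0.0000 0.0000 0.0000 0.0000 0.0000] k=[42 42 42 38 8 0 0 0 0 0]
t=2: x=[42.0000 42.0000 41.4600 34.4900 10.9700 1.0800 0.0000 0.0000 0.0000 0.0000] k=[42 42 42 33 12 2 0 0 0 0]
t=3: x=[42.0000 42.0000 40.7850 31.3800 13.4850 3.0800 0.2700 0.0000 0.0000 0.0000] k=[42 42 42 28 12 2 2 0 0 0]
t=4: x=[42.0000 42.0000 40.1100 27.7300 12.8100 3.3500 1.7300 0.2700 0.0000 0.0000] k=[42 42 38 30 15 3 4 0 0 0]
t=5: x=[42.0000 41.4600 37.4600 29.0550 15.4050 4.7550 3.3250 0.5400 0.0000 0.0000] k=[42 42 35 30 12 4 5 0 0 0]
t=6: x=[42.0000 41.0550 35.2700 28.2450 13.3500 5.2150 4.1900 0.6750 0.0000 0.0000] k=[42 40 33 27 13 7 4 1 0 0]
t=7: x=[41.7300 39.3250 33.1350 25.9200 14.0800 7.4050 4.0000 1.2700 0.1350 0.0000] k=[42 37 30 25 14 10 6 4 2 0]
t=8: x=[41.3250 36.7300 30.2700 24.1900 14.9450 10.0000 6.2700 4.0000 2.0000 0.2700] k=[42 38 30 25 12 13 8 5 4 0]
t=9: x=[41.4600 37.4600 30.4050 23.9200 13.8900 12.1900 8.2700 5.2700 3.5950 0.5400] k=[40 39 29 26 15 15 6 6 7 2]
t=10: x=[39.8650 37.7850 29.9450 24.9200 16.4850 13.7850 7.2150 6.1350 6.1900 2.6750] k=[42 35 33 23 19 17 4 9 9 3]
t=11: x=[41.0550 35.6750 31.9200 23.8100 19.2700 15.5150 6.4300 8.3250 8.1900 3.8100] k=[42 36 30 25 22 16 7 5 9 5]
t=12: x=[41.1900 36.0000 30.1350 25.2700 21.5950 15.5950 7.9450 5.8100 7.9200 5.5400] k=[39 36 29 26 19 14 9 6 6 5]
t=13: x=[38.5950 35.4600 29.5400 25.4600 19.2700 14.0000 9.2700 6.4050 5.8650 5.1350] k=[41 35 33 27 21 16 6 5 8 7]
t=14: x=[40.1900 35.5400 32.4600 27.0000 21.1350 15.3250 7.2150 5.5400 7.4600 7.1350] k=[38 34 32 28 24 12 9 8 8 4]
t=15: x=[37.4600 34.2700 31.7300 28.0000 22.9200 13.2150 9.2700 8.1350 7.4600 4.5400] k=[37 34 35 25 21 10 12 8 7 3]
t=16: x=[36.5950 34.5400 33.5150 25.8100 20.0550 11.7550 11.1900 8.4050 6.5950 3.5400] k=[37 36 34 26 22 9 10 9 5 5]
t=17: x=[36.8650 35.8650 33.1900 26.5400 20.7850 10.8900 9.7300 8.5950 5.5400 5.0000] k=[39 34 31 30 21 9 9 8 5 7]
t=18: x=[38.3250 34.2700 31.2700 28.9200 20.5950 10.6200 8.8650 7.7300 5.6750 6.7300] k=[35 32 30 26 19 11 6 5 7 6]
t=19: x=[34.5950 32.1350 29.7300 25.5950 18.8650 11.4050 6.5400 5.4050 6.5950 6.1350] k=[37 29 28 23 22 9 10 5 6 4]
t=20: x=[35.9200 29.9450 27.4600 23.5400 20.3800 10.8900 9.1900 5.8100 5.5950 4.2700] k=[34 32 25 22 18 13 6 7 8 5]
t=21: x=[33.7300 31.3250 25.5400 21.8650 17.8650 12.7300 7.0800 7.0000 7.4600 5.4050] k=[33 33 23 24 17 16 4 5 7 3]

3.429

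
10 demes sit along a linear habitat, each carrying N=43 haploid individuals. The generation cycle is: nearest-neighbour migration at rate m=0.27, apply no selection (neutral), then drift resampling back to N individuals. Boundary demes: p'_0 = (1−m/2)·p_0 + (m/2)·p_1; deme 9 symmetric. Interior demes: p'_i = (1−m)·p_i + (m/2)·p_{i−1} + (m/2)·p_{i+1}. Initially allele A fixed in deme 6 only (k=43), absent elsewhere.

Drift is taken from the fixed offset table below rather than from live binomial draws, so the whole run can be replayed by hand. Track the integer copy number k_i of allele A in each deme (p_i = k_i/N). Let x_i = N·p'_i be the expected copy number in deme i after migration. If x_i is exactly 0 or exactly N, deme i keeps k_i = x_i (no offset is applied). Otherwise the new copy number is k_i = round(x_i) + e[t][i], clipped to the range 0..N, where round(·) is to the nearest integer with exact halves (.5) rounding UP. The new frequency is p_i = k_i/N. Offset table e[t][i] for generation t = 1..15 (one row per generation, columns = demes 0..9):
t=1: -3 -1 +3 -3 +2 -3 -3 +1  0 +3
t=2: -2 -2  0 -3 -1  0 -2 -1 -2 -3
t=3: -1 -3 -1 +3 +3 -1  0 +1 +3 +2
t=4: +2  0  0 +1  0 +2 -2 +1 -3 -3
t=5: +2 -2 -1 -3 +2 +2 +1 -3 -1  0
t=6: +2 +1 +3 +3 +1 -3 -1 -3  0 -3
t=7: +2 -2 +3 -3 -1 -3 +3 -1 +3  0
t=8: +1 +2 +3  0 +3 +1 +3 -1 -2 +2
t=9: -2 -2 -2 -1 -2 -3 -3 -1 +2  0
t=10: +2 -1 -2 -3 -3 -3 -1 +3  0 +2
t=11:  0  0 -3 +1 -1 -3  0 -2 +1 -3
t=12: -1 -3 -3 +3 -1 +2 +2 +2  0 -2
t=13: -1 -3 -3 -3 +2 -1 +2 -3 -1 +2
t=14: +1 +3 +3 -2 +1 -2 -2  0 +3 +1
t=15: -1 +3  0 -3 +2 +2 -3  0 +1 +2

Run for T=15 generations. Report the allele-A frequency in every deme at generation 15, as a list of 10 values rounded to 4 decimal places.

t=0: k=[0 0 0 0 0 0 43 0 0 0]
t=1: x=[0.0000 0.0000 0.0000 0.0000 0.0000 5.8050 31.3900 5.8050 0.0000 0.0000] k=[0 0 0 0 0 3 28 7 0 0]
t=2: x=[0.0000 0.0000 0.0000 0.0000 0.4050 5.9700 21.7900 8.8900 0.9450 0.0000] k=[0 0 0 0 0 6 20 8 0 0]
t=3: x=[0.0000 0.0000 0.0000 0.0000 0.8100 7.0800 16.4900 8.5400 1.0800 0.0000] k=[0 0 0 0 4 6 16 10 4 0]
t=4: x=[0.0000 0.0000 0.0000 0.5400 3.7300 7.0800 13.8400 10.0000 4.2700 0.5400] k=[0 0 0 2 4 9 12 11 1 0]
t=5: x=[0.0000 0.0000 0.2700 2.0000 4.4050 8.7300 11.4600 9.7850 2.2150 0.1350] k=[0 0 0 0 6 11 12 7 1 0]
t=6: x=[0.0000 0.0000 0.0000 0.8100 5.8650 10.4600 11.1900 6.8650 1.6750 0.1350] k=[0 0 0 4 7 7 10 4 2 0]
t=7: x=[0.0000 0.0000 0.5400 3.8650 6.5950 7.4050 8.7850 4.5400 2.0000 0.2700] k=[0 0 4 1 6 4 12 4 5 0]
t=8: x=[0.0000 0.5400 3.0550 2.0800 5.0550 5.3500 9.8400 5.2150 4.1900 0.6750] k=[0 3 6 2 8 6 13 4 2 3]
t=9: x=[0.4050 3.0000 5.0550 3.3500 6.9200 7.2150 10.8400 4.9450 2.4050 2.8650] k=[0 1 3 2 5 4 8 4 4 3]
t=10: x=[0.1350 1.1350 2.5950 2.5400 4.4600 4.6750 6.9200 4.5400 3.8650 3.1350] k=[2 0 1 0 1 2 6 8 4 5]
t=11: x=[1.7300 0.4050 0.7300 0.2700 1.0000 2.4050 5.7300 7.1900 4.6750 4.8650] k=[2 0 0 1 0 0 6 5 6 2]
t=12: x=[1.7300 0.2700 0.1350 0.7300 0.1350 0.8100 5.0550 5.2700 5.3250 2.5400] k=[1 0 0 4 0 3 7 7 5 1]
t=13: x=[0.8650 0.1350 0.5400 2.9200 0.9450 3.1350 6.4600 6.7300 4.7300 1.5400] k=[0 0 0 0 3 2 8 4 4 4]
t=14: x=[0.0000 0.0000 0.0000 0.4050 2.4600 2.9450 6.6500 4.5400 4.0000 4.0000] k=[0 0 0 0 3 1 5 5 7 5]
t=15: x=[0.0000 0.0000 0.0000 0.4050 2.3250 1.8100 4.4600 5.2700 6.4600 5.2700] k=[0 0 0 0 4 4 1 5 7 7]

[0.0000, 0.0000, 0.0000, 0.0000, 0.0930, 0.0930, 0.0233, 0.1163, 0.1628, 0.1628]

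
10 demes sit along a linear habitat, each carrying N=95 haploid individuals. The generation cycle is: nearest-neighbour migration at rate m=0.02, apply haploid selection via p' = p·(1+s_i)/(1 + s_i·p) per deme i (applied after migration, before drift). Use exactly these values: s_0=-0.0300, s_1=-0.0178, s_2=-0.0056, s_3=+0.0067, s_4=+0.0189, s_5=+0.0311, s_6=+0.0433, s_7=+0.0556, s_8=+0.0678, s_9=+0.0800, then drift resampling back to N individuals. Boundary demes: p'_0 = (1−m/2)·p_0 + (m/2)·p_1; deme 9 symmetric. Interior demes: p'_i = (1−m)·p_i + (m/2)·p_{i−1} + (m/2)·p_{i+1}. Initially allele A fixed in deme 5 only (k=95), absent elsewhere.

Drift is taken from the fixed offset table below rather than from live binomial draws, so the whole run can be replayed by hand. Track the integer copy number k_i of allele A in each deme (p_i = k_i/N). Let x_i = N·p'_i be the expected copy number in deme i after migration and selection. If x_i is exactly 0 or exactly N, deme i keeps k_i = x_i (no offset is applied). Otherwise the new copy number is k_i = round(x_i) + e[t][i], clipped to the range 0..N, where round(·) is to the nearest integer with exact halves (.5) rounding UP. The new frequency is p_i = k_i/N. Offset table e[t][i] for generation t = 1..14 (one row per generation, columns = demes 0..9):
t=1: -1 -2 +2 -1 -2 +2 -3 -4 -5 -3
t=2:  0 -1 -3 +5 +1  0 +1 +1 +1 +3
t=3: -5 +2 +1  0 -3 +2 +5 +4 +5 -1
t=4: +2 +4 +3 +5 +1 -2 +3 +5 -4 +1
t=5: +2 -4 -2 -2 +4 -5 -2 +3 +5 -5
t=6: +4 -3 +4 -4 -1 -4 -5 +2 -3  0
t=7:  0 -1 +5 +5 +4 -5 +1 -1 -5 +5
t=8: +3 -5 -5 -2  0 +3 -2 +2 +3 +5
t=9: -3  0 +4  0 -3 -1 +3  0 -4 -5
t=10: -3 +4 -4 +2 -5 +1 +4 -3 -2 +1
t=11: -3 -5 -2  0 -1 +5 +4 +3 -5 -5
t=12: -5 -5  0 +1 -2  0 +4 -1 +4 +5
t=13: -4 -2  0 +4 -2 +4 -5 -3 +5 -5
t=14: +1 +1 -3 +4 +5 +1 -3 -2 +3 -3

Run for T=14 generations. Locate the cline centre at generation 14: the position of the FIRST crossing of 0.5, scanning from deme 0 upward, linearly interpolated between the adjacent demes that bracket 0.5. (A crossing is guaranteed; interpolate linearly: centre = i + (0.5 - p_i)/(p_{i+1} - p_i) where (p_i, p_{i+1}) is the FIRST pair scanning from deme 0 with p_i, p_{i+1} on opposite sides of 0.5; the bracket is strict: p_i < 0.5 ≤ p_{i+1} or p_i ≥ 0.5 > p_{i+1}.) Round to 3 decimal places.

4.545

t=0: k=[0 0 0 0 0 95 0 0 0 0]
t=1: x=[0.0000 0.0000 0.0000 0.0000 0.9678 93.1562 0.9907 0.0000 0.0000 0.0000] k=[0 0 0 0 0 95 0 0 0 0]
t=2: x=[0.0000 0.0000 0.0000 0.0000 0.9678 93.1562 0.9907 0.0000 0.0000 0.0000] k=[0 0 0 0 2 93 2 0 0 0]
t=3: x=[0.0000 0.0000 0.0000 0.0201 2.9429 91.2907 3.0112 0.0211 0.0000 0.0000] k=[0 0 0 0 0 93 8 4 0 0]
t=4: x=[0.0000 0.0000 0.0000 0.0000 0.9474 91.3296 9.1547 4.2125 0.0427 0.0000] k=[0 0 0 0 2 89 12 9 0 0]
t=5: x=[0.0000 0.0000 0.0000 0.0201 2.9022 87.5724 13.2149 9.3879 0.0961 0.0000] k=[0 0 0 0 7 83 11 12 5 0]
t=6: x=[0.0000 0.0000 0.0000 0.0705 7.8234 81.8704 12.1728 12.4956 5.3412 0.0540] k=[0 0 0 0 7 78 7 14 2 0]
t=7: x=[0.0000 0.0000 0.0000 0.0705 7.7726 77.0305 8.0882 14.4610 2.2390 0.0216] k=[0 0 0 5 12 72 9 13 0 5]
t=8: x=[0.0000 0.0000 0.0497 5.0518 12.7351 71.3186 10.0444 13.4424 0.1922 5.3238] k=[0 0 0 3 13 74 8 15 3 10]
t=9: x=[0.0000 0.0000 0.0298 3.0899 13.7284 73.2479 9.0719 15.4991 3.3985 10.6355] k=[0 0 4 3 11 72 12 15 0 6]
t=10: x=[0.0000 0.0393 3.9288 3.1100 11.7210 71.3383 13.1015 15.5095 0.2242 6.3833] k=[0 4 0 5 7 72 17 13 0 7]
t=11: x=[0.0388 3.8531 0.0895 5.0015 7.7624 71.3482 18.1235 13.5256 0.2135 7.4410] k=[0 0 0 5 7 76 22 17 0 2]
t=12: x=[0.0000 0.0000 0.0497 5.0015 7.8031 75.2533 23.2257 17.6442 0.2029 2.1348] k=[0 0 0 6 6 75 27 17 4 7]
t=13: x=[0.0000 0.0000 0.0597 5.9773 6.8074 74.3296 28.2135 17.7374 4.4289 7.4837] k=[0 0 0 10 5 78 23 15 9 2]
t=14: x=[0.0000 0.0000 0.0994 9.9091 5.8825 77.1679 24.2271 15.7169 9.5383 2.2317] k=[0 0 0 14 11 78 21 14 13 0]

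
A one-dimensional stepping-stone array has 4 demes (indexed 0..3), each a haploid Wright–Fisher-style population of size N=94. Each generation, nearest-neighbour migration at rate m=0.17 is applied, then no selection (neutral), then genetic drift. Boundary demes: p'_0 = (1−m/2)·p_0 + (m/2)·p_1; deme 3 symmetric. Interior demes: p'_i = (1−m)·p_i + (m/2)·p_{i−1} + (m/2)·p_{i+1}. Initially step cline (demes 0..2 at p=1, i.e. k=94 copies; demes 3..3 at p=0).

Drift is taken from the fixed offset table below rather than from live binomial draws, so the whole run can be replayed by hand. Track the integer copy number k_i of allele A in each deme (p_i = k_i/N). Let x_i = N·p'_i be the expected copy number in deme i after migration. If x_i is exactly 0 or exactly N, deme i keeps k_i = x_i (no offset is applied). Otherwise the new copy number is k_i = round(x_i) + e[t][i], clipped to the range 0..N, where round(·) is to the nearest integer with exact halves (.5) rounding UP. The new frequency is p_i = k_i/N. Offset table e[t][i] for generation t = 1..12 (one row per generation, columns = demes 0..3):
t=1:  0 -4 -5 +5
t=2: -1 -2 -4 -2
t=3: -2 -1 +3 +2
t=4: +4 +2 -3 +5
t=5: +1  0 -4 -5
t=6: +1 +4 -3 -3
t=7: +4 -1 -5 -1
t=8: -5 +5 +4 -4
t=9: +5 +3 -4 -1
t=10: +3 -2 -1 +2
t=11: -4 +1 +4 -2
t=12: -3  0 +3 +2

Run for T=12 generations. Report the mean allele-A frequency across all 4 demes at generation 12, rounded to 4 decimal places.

0.7154

t=0: k=[94 94 94 0]
t=1: x=[94.0000 94.0000 86.0100 7.9900] k=[94 94 81 13]
t=2: x=[94.0000 92.8950 76.3250 18.7800] k=[94 91 72 17]
t=3: x=[93.7450 89.6400 68.9400 21.6750] k=[92 89 72 24]
t=4: x=[91.7450 87.8100 69.3650 28.0800] k=[94 90 66 33]
t=5: x=[93.6600 88.3000 65.2350 35.8050] k=[94 88 61 31]
t=6: x=[93.4900 86.2150 60.7450 33.5500] k=[94 90 58 31]
t=7: x=[93.6600 87.6200 58.4250 33.2950] k=[94 87 53 32]
t=8: x=[93.4050 84.7050 54.1050 33.7850] k=[88 90 58 30]
t=9: x=[88.1700 87.1100 58.3400 32.3800] k=[93 90 54 31]
t=10: x=[92.7450 87.1950 55.1050 32.9550] k=[94 85 54 35]
t=11: x=[93.2350 83.1300 55.0200 36.6150] k=[89 84 59 35]
t=12: x=[88.5750 82.3000 59.0850 37.0400] k=[86 82 62 39]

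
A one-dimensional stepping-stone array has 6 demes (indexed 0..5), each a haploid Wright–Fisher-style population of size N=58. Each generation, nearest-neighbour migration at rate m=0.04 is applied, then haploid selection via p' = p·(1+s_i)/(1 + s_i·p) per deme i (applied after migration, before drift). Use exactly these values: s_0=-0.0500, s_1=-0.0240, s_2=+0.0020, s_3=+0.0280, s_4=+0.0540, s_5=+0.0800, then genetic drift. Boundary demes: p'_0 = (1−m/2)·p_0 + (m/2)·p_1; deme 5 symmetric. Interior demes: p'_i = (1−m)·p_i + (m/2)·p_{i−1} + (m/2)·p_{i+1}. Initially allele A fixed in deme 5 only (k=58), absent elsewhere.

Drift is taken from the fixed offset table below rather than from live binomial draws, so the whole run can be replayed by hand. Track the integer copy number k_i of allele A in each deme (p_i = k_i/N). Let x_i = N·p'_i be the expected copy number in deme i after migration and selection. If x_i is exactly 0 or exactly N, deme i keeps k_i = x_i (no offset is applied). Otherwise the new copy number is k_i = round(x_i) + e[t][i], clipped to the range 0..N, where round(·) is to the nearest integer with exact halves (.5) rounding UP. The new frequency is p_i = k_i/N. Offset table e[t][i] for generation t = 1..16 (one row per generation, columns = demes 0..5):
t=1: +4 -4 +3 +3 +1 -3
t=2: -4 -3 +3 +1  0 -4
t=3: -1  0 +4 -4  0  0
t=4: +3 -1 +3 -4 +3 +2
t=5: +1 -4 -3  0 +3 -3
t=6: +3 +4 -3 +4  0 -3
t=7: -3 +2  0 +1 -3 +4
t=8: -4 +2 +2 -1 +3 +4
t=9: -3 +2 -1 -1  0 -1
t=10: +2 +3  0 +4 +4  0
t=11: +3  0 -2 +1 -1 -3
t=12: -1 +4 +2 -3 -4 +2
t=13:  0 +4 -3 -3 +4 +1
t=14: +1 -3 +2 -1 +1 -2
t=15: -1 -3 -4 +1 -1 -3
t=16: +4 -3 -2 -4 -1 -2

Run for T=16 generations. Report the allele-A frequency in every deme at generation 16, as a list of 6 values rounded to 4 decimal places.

t=0: k=[0 0 0 0 0 58]
t=1: x=[0.0000 0.0000 0.0000 0.0000 1.2213 56.9243] k=[0 0 0 0 2 54]
t=2: x=[0.0000 0.0000 0.0000 0.0411 3.1532 53.3031] k=[0 0 0 1 3 49]
t=3: x=[0.0000 0.0000 0.0200 1.0480 4.0748 48.6970] k=[0 0 4 0 4 49]
t=4: x=[0.0000 0.0781 3.8472 0.1645 5.0576 48.7159] k=[0 0 7 0 8 51]
t=5: x=[0.0000 0.1366 6.7319 0.3084 9.0961 50.6484] k=[0 0 4 0 12 48]
t=6: x=[0.0000 0.0781 3.8472 0.3289 13.0028 47.9363] k=[0 4 1 4 13 45]
t=7: x=[0.0760 3.7734 1.1222 4.2270 14.0113 45.1465] k=[0 6 1 5 11 49]
t=8: x=[0.1140 5.6548 1.1823 5.1685 12.1370 48.8489] k=[0 8 3 4 15 53]
t=9: x=[0.1520 7.5785 3.1259 4.3089 16.1456 52.6271] k=[0 10 2 3 16 52]
t=10: x=[0.1900 9.4463 2.1842 3.3255 17.0870 51.7239] k=[2 12 2 7 21 52]
t=11: x=[2.0940 11.3762 2.3044 7.3555 22.0542 51.8181] k=[5 11 0 8 21 49]
t=12: x=[4.8856 10.4503 0.3808 8.2944 22.0136 49.0387] k=[4 14 2 5 18 51]
t=13: x=[4.0045 13.3092 2.3044 5.3322 19.0670 50.8373] k=[4 17 0 2 23 52]
t=14: x=[4.0619 16.1158 0.3808 2.4438 23.8954 51.8558] k=[5 13 2 1 25 50]
t=15: x=[4.9239 12.3818 2.2042 1.5409 25.7708 50.0433] k=[4 9 0 3 25 47]
t=16: x=[3.9088 8.5415 0.2405 3.4690 25.7506 47.2503] k=[8 6 0 0 25 45]

[0.1379, 0.1034, 0.0000, 0.0000, 0.4310, 0.7759]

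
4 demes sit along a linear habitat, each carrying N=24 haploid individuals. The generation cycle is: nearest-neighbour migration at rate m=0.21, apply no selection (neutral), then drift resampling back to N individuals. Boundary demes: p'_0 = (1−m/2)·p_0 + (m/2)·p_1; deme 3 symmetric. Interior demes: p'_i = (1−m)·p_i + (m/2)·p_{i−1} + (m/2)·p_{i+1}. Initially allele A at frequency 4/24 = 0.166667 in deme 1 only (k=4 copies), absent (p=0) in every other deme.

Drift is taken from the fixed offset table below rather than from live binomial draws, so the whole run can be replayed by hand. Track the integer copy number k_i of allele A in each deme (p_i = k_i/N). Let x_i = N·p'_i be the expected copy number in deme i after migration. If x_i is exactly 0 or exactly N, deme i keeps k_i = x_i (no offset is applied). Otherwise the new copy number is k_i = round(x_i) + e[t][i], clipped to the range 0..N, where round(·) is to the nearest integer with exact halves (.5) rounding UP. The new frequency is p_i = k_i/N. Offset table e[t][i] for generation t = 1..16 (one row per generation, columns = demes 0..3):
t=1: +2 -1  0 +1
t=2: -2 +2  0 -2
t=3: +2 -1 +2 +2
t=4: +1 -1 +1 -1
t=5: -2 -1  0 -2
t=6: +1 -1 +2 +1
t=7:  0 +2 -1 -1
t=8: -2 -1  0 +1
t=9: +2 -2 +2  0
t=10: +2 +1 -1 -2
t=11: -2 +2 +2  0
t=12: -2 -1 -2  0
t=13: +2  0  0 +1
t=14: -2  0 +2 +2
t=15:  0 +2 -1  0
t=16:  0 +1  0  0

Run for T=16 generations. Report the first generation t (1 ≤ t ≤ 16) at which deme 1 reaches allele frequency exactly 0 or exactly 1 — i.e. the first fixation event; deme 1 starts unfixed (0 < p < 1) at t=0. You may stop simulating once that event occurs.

5

t=0: k=[0 4 0 0]
t=1: x=[0.4200 3.1600 0.4200 0.0000] k=[2 2 0 0]
t=2: x=[2.0000 1.7900 0.2100 0.0000] k=[0 4 0 0]
t=3: x=[0.4200 3.1600 0.4200 0.0000] k=[2 2 2 0]
t=4: x=[2.0000 2.0000 1.7900 0.2100] k=[3 1 3 0]
t=5: x=[2.7900 1.4200 2.4750 0.3150] k=[1 0 2 0]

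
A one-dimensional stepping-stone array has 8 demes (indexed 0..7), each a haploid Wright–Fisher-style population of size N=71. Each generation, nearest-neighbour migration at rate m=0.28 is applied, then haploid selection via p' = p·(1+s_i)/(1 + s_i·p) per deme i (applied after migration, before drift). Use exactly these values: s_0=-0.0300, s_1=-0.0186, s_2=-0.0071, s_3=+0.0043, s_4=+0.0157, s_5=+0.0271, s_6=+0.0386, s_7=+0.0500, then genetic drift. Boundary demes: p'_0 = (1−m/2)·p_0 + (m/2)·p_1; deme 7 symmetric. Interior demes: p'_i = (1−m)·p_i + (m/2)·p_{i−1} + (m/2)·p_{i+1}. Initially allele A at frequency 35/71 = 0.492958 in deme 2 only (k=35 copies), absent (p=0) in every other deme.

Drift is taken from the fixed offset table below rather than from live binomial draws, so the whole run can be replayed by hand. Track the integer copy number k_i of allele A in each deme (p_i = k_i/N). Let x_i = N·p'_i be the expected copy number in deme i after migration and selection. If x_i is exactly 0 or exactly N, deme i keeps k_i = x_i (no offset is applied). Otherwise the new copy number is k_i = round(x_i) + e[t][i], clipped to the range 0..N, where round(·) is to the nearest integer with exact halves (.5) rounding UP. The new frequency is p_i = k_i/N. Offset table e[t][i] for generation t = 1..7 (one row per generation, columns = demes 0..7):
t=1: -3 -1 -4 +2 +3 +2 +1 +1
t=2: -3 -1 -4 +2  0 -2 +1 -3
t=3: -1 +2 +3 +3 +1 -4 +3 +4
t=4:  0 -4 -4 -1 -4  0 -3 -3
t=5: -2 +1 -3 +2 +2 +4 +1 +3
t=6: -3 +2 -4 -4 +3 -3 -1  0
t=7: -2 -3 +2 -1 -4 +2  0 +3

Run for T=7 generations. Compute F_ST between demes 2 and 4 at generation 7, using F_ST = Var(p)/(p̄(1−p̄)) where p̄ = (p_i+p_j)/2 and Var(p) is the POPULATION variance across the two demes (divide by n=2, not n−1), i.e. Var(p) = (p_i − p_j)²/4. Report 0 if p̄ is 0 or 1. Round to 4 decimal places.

0.0095

t=0: k=[0 0 35 0 0 0 0 0]
t=1: x=[0.0000 4.8150 25.0843 4.9196 0.0000 0.0000 0.0000 0.0000] k=[0 4 21 7 0 0 0 0]
t=2: x=[0.5433 5.7205 16.5693 8.0104 0.9952 0.0000 0.0000 0.0000] k=[0 5 13 10 1 0 0 0]
t=3: x=[0.6792 5.3268 11.3917 9.1943 2.1523 0.1438 0.0000 0.0000] k=[0 7 14 12 3 0 0 0]
t=4: x=[0.9510 6.8824 12.6657 11.0600 3.8970 0.4313 0.0000 0.0000] k=[1 3 9 10 0 0 0 0]
t=5: x=[1.2423 3.4970 8.2479 8.4920 1.4215 0.0000 0.0000 0.0000] k=[0 4 5 10 3 0 0 0]
t=6: x=[0.5433 3.5167 5.5236 8.3516 3.6130 0.4313 0.0000 0.0000] k=[0 6 2 4 7 0 0 0]
t=7: x=[0.8151 4.5199 2.8206 4.1568 5.6809 1.0062 0.0000 0.0000] k=[0 2 5 3 2 3 0 0]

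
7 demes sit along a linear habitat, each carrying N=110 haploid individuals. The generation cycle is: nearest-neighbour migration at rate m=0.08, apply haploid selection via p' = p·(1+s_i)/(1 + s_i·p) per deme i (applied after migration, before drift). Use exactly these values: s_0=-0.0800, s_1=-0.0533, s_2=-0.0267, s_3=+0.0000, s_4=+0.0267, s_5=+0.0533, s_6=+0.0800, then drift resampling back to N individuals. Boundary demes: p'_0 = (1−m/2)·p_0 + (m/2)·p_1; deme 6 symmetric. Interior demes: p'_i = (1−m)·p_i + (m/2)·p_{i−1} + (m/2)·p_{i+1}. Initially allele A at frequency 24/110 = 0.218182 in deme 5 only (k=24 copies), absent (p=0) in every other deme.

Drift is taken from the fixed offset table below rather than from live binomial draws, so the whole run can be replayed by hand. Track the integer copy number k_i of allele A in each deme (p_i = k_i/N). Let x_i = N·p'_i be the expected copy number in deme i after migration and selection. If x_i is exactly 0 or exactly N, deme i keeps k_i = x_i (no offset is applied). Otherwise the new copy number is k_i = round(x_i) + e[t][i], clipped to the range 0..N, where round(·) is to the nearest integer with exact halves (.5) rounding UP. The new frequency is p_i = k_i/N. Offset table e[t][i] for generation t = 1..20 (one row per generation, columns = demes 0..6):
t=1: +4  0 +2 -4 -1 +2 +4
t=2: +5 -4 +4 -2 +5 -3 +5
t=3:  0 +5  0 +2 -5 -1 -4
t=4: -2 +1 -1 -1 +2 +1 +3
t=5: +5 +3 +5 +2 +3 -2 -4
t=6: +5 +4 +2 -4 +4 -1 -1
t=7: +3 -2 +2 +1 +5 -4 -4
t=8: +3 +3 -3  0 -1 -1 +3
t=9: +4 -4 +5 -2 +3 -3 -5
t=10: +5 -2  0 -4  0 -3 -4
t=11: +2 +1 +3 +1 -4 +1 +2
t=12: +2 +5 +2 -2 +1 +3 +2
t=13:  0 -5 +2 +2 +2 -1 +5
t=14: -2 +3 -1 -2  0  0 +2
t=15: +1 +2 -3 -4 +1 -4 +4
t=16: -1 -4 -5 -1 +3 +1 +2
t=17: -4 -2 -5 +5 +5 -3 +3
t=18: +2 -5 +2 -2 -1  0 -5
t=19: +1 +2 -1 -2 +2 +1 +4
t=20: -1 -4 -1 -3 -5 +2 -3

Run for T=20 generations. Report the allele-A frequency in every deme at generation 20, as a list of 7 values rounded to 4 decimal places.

[0.0364, 0.0000, 0.0000, 0.0091, 0.1545, 0.1727, 0.2545]

t=0: k=[0 0 0 0 0 24 0]
t=1: x=[0.0000 0.0000 0.0000 0.0000 0.9854 23.0107 1.0361] k=[0 0 0 0 0 25 5]
t=2: x=[0.0000 0.0000 0.0000 0.0000 1.0265 24.1649 6.2377] k=[0 0 0 0 6 21 11]
t=3: x=[0.0000 0.0000 0.0000 0.2400 6.5197 20.8638 12.2108] k=[0 0 0 2 2 20 8]
t=4: x=[0.0000 0.0000 0.0779 1.9200 2.7908 19.6233 9.1023] k=[0 0 0 1 5 21 12]
t=5: x=[0.0000 0.0000 0.0389 1.1200 5.6188 20.8638 13.2299] k=[0 0 5 3 9 19 9]
t=6: x=[0.0000 0.1894 4.5992 3.3200 9.3837 19.0025 10.0831] k=[0 4 7 0 13 18 9]
t=7: x=[0.1472 3.7561 6.4341 0.8000 12.9786 18.2156 10.0405] k=[3 2 8 2 18 14 6]
t=8: x=[2.7291 2.1609 7.3326 2.8800 17.5858 14.4806 6.7944] k=[6 5 4 3 17 13 10]
t=9: x=[5.5071 4.7450 3.8970 3.6000 16.6489 13.6488 10.8497] k=[10 1 9 2 20 11 6]
t=10: x=[8.9314 1.5918 8.1924 3.0000 19.3364 11.6916 6.6659] k=[14 0 8 0 19 9 3]
t=11: x=[12.4869 0.8335 7.1763 1.0800 18.2374 9.6056 3.4910] k=[14 2 10 2 14 11 5]
t=12: x=[12.5619 2.6544 9.1308 2.8000 13.7132 11.3998 5.6377] k=[15 8 11 1 15 14 8]
t=13: x=[13.6889 7.9848 10.2262 1.9600 14.7330 14.4390 8.8462] k=[14 3 12 4 17 13 14]
t=14: x=[12.5995 3.6041 11.0481 4.8400 16.6896 13.8152 14.9253] k=[11 7 10 3 17 14 17]
t=15: x=[10.0520 6.9164 9.3655 3.8400 16.6896 14.8962 18.0093] k=[11 9 6 0 18 11 22]
t=16: x=[10.1268 8.5194 5.7312 0.9600 17.3822 12.2750 22.9253] k=[9 5 1 0 20 13 25]
t=17: x=[8.1854 4.7450 1.0904 0.8400 19.3364 14.3974 26.0176] k=[4 3 0 6 24 11 29]
t=18: x=[3.6537 2.7683 0.3504 6.4800 23.2393 12.8164 29.9269] k=[6 0 2 4 22 13 25]
t=19: x=[5.3215 0.3030 1.9475 4.6400 21.3700 14.4806 26.0176] k=[6 2 1 3 23 15 30]
t=20: x=[5.3957 2.0091 1.0904 3.7200 22.3455 16.6402 31.0873] k=[4 0 0 1 17 19 28]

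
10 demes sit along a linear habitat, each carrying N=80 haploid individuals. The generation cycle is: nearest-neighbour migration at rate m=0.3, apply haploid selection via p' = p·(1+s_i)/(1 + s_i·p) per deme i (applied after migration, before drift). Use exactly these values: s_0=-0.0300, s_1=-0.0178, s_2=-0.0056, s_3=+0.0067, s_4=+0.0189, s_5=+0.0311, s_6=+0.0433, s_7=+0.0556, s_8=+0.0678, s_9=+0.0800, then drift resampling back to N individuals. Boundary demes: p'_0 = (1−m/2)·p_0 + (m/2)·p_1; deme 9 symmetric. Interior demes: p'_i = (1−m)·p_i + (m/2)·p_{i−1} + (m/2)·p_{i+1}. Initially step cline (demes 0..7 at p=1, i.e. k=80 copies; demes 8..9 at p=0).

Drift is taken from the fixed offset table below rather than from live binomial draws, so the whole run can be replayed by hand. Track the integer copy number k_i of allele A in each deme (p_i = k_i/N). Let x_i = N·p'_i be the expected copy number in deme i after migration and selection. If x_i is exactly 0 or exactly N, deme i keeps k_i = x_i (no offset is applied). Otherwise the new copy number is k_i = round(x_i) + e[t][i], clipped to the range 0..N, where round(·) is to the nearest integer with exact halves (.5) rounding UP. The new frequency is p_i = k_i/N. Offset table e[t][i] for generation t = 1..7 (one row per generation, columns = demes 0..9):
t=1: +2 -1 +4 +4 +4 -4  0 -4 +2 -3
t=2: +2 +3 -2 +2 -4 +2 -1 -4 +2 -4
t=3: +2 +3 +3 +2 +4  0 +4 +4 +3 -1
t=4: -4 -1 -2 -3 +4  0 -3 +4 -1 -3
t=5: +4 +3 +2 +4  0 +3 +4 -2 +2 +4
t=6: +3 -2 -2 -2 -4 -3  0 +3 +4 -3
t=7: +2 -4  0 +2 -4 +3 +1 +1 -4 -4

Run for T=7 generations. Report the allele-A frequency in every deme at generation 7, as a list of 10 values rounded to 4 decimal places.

t=0: k=[80 80 80 80 80 80 80 80 0 0]
t=1: x=[80.0000 80.0000 80.0000 80.0000 80.0000 80.0000 80.0000 68.5415 12.6846 0.0000] k=[80 80 80 80 80 80 80 65 15 0]
t=2: x=[80.0000 80.0000 80.0000 80.0000 80.0000 80.0000 77.8409 60.5574 21.2581 2.4245] k=[80 80 80 80 80 80 77 57 23 0]
t=3: x=[80.0000 80.0000 80.0000 80.0000 80.0000 79.5635 74.6650 55.8225 25.7826 3.7132] k=[80 80 80 80 80 80 79 60 29 3]
t=4: x=[80.0000 80.0000 80.0000 80.0000 80.0000 79.8545 76.4467 59.0475 30.9858 7.4009] k=[80 80 80 80 80 80 73 63 30 4]
t=5: x=[80.0000 80.0000 80.0000 80.0000 80.0000 78.9813 72.8315 60.3627 32.3051 8.4651] k=[80 80 80 80 80 80 77 58 34 12]
t=6: x=[80.0000 80.0000 80.0000 80.0000 80.0000 79.5635 74.8096 58.1206 35.5909 16.2750] k=[80 80 80 80 80 77 75 61 40 13]
t=7: x=[80.0000 80.0000 80.0000 80.0000 79.5583 77.2330 73.4591 60.7520 40.4118 18.1053] k=[80 80 80 80 76 80 74 62 36 14]

[1.0000, 1.0000, 1.0000, 1.0000, 0.9500, 1.0000, 0.9250, 0.7750, 0.4500, 0.1750]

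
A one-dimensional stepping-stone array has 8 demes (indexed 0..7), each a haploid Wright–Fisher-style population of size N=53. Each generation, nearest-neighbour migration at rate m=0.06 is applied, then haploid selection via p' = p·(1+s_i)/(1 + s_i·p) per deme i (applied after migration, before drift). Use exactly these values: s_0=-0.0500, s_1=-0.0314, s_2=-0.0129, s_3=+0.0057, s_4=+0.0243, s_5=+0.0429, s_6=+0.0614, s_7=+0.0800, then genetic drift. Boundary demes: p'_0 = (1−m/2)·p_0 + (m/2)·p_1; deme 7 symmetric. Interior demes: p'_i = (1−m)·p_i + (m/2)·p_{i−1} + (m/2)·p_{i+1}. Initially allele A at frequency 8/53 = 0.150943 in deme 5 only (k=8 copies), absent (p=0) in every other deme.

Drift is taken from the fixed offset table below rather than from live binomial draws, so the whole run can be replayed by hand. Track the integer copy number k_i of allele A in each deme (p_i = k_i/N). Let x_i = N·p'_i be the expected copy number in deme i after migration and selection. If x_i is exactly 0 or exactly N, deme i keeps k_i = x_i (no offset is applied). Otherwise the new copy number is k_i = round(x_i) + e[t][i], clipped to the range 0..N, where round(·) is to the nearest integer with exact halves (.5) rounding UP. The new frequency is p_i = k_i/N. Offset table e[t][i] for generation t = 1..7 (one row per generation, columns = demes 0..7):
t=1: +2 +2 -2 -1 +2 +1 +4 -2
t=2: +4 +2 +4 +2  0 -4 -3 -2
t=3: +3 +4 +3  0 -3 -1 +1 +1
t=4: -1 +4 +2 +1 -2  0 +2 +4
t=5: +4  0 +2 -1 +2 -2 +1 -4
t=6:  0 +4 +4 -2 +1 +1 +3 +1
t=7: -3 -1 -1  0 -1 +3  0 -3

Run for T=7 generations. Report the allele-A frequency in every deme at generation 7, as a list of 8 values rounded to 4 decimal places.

t=0: k=[0 0 0 0 0 8 0 0]
t=1: x=[0.0000 0.0000 0.0000 0.0000 0.2458 7.7952 0.2547 0.0000] k=[0 0 0 0 2 9 4 0]
t=2: x=[0.0000 0.0000 0.0000 0.0603 2.2001 8.9481 4.2576 0.1296] k=[0 0 0 2 2 5 1 0]
t=3: x=[0.0000 0.0000 0.0592 1.9507 2.1387 4.9762 1.1555 0.0324] k=[0 0 3 2 0 4 2 1]
t=4: x=[0.0000 0.0872 2.8448 1.9808 0.1844 3.9716 2.1496 1.1107] k=[0 4 5 3 0 4 4 5]
t=5: x=[0.1140 3.7960 4.8525 2.9860 0.2151 4.0338 4.2576 5.3276] k=[4 4 7 2 2 2 5 1]
t=6: x=[3.8144 3.9712 6.6838 2.1618 2.0467 2.1760 5.0560 1.2076] k=[4 8 11 0 3 3 8 2]
t=7: x=[3.9293 7.7564 10.4705 0.4224 2.9767 3.2768 8.0692 2.3467] k=[1 7 9 0 2 6 8 0]

[0.0189, 0.1321, 0.1698, 0.0000, 0.0377, 0.1132, 0.1509, 0.0000]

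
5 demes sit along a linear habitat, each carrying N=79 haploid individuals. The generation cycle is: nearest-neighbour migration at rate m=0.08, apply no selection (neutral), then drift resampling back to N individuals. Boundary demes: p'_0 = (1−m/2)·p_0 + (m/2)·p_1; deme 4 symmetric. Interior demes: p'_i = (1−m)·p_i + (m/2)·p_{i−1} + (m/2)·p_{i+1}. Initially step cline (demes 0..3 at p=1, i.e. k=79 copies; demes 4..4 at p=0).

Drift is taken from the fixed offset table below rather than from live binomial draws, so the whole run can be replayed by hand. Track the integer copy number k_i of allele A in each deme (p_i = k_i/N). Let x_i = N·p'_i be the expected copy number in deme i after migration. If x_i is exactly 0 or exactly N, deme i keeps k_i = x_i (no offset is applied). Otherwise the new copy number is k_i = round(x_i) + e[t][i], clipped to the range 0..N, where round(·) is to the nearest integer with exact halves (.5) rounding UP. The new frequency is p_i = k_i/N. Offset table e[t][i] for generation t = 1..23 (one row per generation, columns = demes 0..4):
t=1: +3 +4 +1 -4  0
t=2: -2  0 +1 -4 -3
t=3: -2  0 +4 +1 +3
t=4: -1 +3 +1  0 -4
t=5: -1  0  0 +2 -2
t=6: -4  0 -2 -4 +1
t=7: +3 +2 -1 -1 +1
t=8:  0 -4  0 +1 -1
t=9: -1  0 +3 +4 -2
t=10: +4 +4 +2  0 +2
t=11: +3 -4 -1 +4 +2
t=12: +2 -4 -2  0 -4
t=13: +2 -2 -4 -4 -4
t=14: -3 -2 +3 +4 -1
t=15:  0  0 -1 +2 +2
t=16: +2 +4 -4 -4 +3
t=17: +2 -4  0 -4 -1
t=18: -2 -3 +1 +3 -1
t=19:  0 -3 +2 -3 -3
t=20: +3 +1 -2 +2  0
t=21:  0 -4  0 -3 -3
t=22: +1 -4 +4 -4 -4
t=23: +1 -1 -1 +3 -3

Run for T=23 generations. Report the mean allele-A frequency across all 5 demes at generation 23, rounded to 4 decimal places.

0.6582

t=0: k=[79 79 79 79 0]
t=1: x=[79.0000 79.0000 79.0000 75.8400 3.1600] k=[79 79 79 72 3]
t=2: x=[79.0000 79.0000 78.7200 69.5200 5.7600] k=[79 79 79 66 3]
t=3: x=[79.0000 79.0000 78.4800 64.0000 5.5200] k=[79 79 79 65 9]
t=4: x=[79.0000 79.0000 78.4400 63.3200 11.2400] k=[79 79 79 63 7]
t=5: x=[79.0000 79.0000 78.3600 61.4000 9.2400] k=[79 79 78 63 7]
t=6: x=[79.0000 78.9600 77.4400 61.3600 9.2400] k=[79 79 75 57 10]
t=7: x=[79.0000 78.8400 74.4400 55.8400 11.8800] k=[79 79 73 55 13]
t=8: x=[79.0000 78.7600 72.5200 54.0400 14.6800] k=[79 75 73 55 14]
t=9: x=[78.8400 75.0800 72.3600 54.0800 15.6400] k=[78 75 75 58 14]
t=10: x=[77.8800 75.1200 74.3200 56.9200 15.7600] k=[79 79 76 57 18]
t=11: x=[79.0000 78.8800 75.3600 56.2000 19.5600] k=[79 75 74 60 22]
t=12: x=[78.8400 75.1200 73.4800 59.0400 23.5200] k=[79 71 71 59 20]
t=13: x=[78.6800 71.3200 70.5200 57.9200 21.5600] k=[79 69 67 54 18]
t=14: x=[78.6000 69.3200 66.5600 53.0800 19.4400] k=[76 67 70 57 18]
t=15: x=[75.6400 67.4800 69.3600 55.9600 19.5600] k=[76 67 68 58 22]
t=16: x=[75.6400 67.4000 67.5600 56.9600 23.4400] k=[78 71 64 53 26]
t=17: x=[77.7200 71.0000 63.8400 52.3600 27.0800] k=[79 67 64 48 26]
t=18: x=[78.5200 67.3600 63.4800 47.7600 26.8800] k=[77 64 64 51 26]
t=19: x=[76.4800 64.5200 63.4800 50.5200 27.0000] k=[76 62 65 48 24]
t=20: x=[75.4400 62.6800 64.2000 47.7200 24.9600] k=[78 64 62 50 25]
t=21: x=[77.4400 64.4800 61.6000 49.4800 26.0000] k=[77 60 62 46 23]
t=22: x=[76.3200 60.7600 61.2800 45.7200 23.9200] k=[77 57 65 42 20]
t=23: x=[76.2000 58.1200 63.7600 42.0400 20.8800] k=[77 57 63 45 18]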